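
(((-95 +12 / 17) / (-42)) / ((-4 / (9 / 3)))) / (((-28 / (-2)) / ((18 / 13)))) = -2061 / 12376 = -0.17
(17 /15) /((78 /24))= 68 /195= 0.35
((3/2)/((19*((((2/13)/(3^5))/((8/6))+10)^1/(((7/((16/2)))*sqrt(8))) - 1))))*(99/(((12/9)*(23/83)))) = 4017987846873/2911468104296+11480510384343*sqrt(2)/2911468104296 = 6.96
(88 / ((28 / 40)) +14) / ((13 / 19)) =18582 / 91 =204.20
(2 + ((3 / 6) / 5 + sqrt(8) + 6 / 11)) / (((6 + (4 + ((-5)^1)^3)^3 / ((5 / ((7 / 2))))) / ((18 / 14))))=-180*sqrt(2) / 86806069 - 2619 / 954866759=-0.00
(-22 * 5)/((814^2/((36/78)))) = -15/195767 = -0.00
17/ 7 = 2.43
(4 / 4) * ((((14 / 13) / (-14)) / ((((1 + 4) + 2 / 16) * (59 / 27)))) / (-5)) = 216 / 157235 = 0.00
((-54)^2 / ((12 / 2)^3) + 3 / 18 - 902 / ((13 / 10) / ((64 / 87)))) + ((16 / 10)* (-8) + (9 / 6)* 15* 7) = -3981673 / 11310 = -352.05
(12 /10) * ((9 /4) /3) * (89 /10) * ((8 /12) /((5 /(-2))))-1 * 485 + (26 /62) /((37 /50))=-69761874 /143375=-486.57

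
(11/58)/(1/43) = 473/58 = 8.16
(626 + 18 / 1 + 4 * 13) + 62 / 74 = 25783 / 37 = 696.84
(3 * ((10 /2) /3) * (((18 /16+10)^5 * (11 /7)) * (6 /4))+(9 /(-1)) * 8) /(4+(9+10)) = 921336778941 /10551296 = 87319.77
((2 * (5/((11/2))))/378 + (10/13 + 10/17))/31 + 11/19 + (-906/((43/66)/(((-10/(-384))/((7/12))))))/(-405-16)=0.77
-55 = -55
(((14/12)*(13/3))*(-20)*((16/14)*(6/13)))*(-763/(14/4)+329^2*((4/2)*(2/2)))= -11534080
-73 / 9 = -8.11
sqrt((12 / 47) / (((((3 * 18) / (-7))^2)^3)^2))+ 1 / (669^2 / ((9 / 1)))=117649 * sqrt(141) / 582680415456+ 1 / 49729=0.00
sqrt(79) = 8.89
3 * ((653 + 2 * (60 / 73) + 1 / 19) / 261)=302688 / 40223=7.53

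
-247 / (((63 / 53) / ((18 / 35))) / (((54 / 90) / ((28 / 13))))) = -29.77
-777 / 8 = -97.12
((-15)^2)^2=50625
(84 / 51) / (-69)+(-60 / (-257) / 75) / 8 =-70787 / 3014610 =-0.02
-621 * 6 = -3726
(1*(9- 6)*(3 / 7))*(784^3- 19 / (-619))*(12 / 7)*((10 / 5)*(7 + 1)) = 16994009089.08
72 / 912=3 / 38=0.08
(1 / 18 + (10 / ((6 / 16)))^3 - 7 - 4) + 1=1023463 / 54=18953.02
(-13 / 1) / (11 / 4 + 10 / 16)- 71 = -74.85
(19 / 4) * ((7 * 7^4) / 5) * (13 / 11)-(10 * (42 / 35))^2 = 4119649 / 220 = 18725.68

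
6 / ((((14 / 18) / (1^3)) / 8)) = 432 / 7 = 61.71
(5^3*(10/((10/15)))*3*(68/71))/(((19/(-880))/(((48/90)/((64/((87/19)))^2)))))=-2653880625/3895912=-681.20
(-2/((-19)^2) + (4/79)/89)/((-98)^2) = -6309/12188393182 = -0.00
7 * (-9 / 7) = -9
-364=-364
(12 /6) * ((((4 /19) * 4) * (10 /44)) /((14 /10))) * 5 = 2000 /1463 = 1.37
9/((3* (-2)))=-3/2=-1.50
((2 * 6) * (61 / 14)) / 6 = 61 / 7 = 8.71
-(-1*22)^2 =-484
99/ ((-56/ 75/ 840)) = -111375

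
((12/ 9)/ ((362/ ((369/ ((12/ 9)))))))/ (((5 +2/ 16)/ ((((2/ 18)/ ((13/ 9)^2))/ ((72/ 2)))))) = 9/ 30589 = 0.00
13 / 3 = 4.33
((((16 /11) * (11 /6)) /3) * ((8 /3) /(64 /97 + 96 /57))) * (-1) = -3686 /3645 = -1.01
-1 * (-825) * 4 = 3300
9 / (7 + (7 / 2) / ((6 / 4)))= 27 / 28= 0.96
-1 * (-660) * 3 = 1980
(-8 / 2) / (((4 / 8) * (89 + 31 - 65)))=-0.15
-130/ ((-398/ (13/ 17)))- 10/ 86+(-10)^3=-145449580/ 145469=-999.87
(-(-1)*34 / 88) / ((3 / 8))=34 / 33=1.03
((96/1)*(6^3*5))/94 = 51840/47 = 1102.98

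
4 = 4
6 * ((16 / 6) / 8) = 2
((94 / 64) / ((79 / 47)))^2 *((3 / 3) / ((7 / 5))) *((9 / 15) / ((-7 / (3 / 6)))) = -14639043 / 626296832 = -0.02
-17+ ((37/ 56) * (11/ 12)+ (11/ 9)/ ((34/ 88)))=-453451/ 34272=-13.23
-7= -7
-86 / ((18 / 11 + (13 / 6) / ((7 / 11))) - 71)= 39732 / 30473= 1.30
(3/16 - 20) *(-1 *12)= 951/4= 237.75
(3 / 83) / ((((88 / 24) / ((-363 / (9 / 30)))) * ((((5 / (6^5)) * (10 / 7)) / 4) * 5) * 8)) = -2694384 / 2075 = -1298.50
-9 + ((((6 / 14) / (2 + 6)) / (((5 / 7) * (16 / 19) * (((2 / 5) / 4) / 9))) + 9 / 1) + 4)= 769 / 64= 12.02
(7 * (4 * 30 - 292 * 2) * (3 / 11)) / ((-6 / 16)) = 2362.18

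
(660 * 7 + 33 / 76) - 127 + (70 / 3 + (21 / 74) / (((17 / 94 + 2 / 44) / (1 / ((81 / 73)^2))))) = 3250690500881 / 719531748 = 4517.79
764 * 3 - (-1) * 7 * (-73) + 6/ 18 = 5344/ 3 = 1781.33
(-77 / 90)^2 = 5929 / 8100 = 0.73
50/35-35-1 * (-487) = 3174/7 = 453.43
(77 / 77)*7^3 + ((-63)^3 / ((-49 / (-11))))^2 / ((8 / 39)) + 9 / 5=614428183147 / 40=15360704578.68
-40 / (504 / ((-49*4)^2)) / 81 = -27440 / 729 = -37.64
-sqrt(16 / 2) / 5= -2 * sqrt(2) / 5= -0.57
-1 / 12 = -0.08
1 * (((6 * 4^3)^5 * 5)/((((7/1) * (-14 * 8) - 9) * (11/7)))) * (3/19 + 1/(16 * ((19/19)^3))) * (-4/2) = 2447422689116160/165737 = 14766905936.01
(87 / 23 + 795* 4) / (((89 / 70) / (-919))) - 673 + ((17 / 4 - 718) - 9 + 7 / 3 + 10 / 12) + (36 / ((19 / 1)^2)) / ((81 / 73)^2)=-2302659.19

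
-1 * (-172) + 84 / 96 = 1383 / 8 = 172.88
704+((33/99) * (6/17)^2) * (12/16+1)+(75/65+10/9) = 23883394/33813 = 706.34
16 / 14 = 8 / 7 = 1.14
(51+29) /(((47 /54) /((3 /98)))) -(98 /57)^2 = -1064492 /7482447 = -0.14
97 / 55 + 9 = 592 / 55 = 10.76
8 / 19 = 0.42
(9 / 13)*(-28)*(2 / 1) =-504 / 13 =-38.77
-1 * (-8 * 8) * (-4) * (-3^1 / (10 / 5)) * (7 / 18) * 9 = 1344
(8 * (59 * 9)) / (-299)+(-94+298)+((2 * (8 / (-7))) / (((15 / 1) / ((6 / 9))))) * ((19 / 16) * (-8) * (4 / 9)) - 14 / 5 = 158870702 / 847665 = 187.42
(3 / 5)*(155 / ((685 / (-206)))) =-19158 / 685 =-27.97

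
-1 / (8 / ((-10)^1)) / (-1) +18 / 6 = 7 / 4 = 1.75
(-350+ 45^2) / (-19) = -88.16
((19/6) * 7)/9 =133/54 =2.46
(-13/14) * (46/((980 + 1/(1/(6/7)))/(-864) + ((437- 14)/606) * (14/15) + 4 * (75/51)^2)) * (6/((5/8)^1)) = -180973668096/3604295759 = -50.21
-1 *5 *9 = -45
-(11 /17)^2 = -121 /289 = -0.42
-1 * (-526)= 526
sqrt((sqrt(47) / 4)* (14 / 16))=sqrt(14)* 47^(1 / 4) / 8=1.22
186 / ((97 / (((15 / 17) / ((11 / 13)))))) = 36270 / 18139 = 2.00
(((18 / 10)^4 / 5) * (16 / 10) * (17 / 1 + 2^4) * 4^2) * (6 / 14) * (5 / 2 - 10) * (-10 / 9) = 27713664 / 4375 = 6334.55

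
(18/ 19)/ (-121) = -18/ 2299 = -0.01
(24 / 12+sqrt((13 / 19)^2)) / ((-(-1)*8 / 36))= 459 / 38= 12.08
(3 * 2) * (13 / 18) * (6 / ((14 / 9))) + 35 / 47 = 5744 / 329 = 17.46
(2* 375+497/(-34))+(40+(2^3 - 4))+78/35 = 930117/1190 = 781.61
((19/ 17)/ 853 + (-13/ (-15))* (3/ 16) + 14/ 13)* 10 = 18711549/ 1508104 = 12.41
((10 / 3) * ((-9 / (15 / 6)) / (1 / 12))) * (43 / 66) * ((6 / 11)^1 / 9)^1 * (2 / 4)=-344 / 121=-2.84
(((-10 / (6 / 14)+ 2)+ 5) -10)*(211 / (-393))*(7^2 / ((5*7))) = 116683 / 5895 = 19.79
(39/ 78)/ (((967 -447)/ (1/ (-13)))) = -1/ 13520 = -0.00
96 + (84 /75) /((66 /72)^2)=294432 /3025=97.33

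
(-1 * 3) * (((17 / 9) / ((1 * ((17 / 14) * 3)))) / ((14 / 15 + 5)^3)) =-5250 / 704969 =-0.01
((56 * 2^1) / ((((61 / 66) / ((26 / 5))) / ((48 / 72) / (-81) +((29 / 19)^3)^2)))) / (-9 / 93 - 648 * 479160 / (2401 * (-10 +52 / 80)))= 11709228613819940851648 / 20340329861805632040645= 0.58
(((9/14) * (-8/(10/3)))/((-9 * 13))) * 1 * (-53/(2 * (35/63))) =-1431/2275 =-0.63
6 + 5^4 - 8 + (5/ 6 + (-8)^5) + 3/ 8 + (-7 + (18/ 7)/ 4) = -5401225/ 168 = -32150.15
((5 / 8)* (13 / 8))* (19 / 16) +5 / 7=1.92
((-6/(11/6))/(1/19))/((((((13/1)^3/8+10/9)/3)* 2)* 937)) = -73872/204624871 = -0.00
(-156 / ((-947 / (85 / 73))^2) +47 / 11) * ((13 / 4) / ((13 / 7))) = 1572235521269 / 210280187084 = 7.48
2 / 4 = 1 / 2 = 0.50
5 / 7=0.71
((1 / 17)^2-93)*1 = -26876 / 289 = -93.00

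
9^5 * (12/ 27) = 26244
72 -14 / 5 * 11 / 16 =2803 / 40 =70.08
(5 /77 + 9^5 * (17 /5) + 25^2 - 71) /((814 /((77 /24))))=3229519 /4070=793.49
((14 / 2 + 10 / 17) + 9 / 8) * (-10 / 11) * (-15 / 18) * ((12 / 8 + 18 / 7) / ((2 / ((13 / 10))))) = 1463475 / 83776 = 17.47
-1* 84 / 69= -28 / 23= -1.22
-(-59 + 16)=43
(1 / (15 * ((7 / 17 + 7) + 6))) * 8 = 34 / 855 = 0.04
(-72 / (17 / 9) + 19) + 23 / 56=-17809 / 952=-18.71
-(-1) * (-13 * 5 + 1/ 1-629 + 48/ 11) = -7575/ 11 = -688.64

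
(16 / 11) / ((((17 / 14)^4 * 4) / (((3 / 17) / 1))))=460992 / 15618427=0.03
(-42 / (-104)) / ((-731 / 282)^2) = 417501 / 6946693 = 0.06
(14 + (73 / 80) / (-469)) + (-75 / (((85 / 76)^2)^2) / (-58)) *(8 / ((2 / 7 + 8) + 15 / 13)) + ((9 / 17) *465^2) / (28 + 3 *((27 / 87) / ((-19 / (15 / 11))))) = 15987090251744453388027 / 3887186821167000400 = 4112.77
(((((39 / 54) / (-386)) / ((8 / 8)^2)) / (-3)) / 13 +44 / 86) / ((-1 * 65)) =-0.01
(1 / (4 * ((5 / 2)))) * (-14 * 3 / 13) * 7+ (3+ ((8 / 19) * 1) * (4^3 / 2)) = 17552 / 1235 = 14.21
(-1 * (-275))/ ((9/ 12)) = 1100/ 3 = 366.67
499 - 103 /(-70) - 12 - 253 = 16483 /70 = 235.47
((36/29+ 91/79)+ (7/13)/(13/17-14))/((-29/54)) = -94590876/21592675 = -4.38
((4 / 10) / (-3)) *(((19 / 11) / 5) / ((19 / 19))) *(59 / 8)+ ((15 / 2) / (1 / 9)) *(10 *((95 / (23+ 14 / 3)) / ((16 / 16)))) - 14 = 630909857 / 273900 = 2303.43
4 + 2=6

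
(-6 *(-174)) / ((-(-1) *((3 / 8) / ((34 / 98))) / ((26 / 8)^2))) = 499902 / 49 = 10202.08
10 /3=3.33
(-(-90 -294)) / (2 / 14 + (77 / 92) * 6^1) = 123648 / 1663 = 74.35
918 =918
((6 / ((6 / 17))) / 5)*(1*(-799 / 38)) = -13583 / 190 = -71.49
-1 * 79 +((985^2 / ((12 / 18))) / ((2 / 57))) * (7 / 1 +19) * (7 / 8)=15097669961 / 16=943604372.56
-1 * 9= -9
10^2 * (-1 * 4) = -400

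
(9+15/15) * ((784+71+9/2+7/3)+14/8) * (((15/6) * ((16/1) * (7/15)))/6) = 725410/27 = 26867.04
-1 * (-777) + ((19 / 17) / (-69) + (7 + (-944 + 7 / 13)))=-2431876 / 15249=-159.48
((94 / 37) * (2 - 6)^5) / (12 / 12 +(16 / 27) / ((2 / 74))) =-113.47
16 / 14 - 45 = -307 / 7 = -43.86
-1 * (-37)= 37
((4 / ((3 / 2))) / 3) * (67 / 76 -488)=-74042 / 171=-432.99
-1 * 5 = -5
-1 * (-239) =239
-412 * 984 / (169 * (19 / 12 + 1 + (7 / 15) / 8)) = -48648960 / 53573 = -908.09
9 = 9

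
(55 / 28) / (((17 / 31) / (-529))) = -901945 / 476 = -1894.84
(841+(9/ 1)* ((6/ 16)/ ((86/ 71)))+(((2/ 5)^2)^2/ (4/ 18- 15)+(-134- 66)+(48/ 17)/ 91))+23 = 8427876113213/ 12638990000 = 666.82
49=49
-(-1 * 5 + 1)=4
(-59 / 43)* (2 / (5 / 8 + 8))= -944 / 2967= -0.32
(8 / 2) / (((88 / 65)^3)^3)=20711912837890625 / 79119595457216512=0.26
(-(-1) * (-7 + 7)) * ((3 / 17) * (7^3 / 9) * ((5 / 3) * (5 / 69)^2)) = 0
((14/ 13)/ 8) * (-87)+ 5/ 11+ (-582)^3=-112762580935/ 572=-197137379.26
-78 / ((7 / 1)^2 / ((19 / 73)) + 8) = -494 / 1243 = -0.40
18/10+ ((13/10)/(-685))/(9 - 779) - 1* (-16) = 93886113/5274500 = 17.80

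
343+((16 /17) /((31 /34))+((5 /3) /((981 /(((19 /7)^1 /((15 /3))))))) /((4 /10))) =344.03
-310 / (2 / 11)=-1705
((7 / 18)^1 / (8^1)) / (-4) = -7 / 576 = -0.01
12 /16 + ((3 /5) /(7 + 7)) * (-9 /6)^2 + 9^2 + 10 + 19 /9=236773 /2520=93.96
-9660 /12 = -805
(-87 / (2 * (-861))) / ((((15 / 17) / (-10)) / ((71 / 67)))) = -35003 / 57687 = -0.61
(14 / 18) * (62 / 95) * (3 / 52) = 217 / 7410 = 0.03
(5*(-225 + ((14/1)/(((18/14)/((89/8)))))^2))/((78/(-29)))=-208874965/7776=-26861.49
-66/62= -1.06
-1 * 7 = -7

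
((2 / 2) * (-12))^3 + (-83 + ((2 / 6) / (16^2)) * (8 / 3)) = -521567 / 288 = -1811.00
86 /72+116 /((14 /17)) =35797 /252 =142.05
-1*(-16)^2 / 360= -32 / 45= -0.71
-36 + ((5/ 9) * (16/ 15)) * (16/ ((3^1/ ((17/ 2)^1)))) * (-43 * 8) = -751460/ 81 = -9277.28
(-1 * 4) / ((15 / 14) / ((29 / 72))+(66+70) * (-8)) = 203 / 55081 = 0.00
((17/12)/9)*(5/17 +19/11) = 7/22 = 0.32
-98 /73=-1.34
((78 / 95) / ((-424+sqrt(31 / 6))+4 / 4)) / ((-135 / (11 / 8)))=0.00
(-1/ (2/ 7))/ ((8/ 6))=-21/ 8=-2.62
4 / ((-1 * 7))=-4 / 7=-0.57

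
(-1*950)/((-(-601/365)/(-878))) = 304446500/601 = 506566.56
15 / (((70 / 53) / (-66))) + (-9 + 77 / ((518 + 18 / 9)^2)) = -1435823461 / 1892800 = -758.57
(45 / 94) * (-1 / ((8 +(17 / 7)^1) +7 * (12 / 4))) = -63 / 4136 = -0.02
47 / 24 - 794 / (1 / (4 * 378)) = -28812625 / 24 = -1200526.04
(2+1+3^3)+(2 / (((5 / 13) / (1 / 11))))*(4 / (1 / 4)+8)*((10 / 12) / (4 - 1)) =1094 / 33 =33.15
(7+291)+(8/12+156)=1364/3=454.67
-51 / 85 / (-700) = 3 / 3500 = 0.00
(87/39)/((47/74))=2146/611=3.51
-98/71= -1.38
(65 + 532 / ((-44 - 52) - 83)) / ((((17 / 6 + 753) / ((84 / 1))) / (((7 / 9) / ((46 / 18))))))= 39171384 / 18670595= 2.10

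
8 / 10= 4 / 5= 0.80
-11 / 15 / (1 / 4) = -44 / 15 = -2.93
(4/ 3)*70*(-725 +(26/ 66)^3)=-7294595840/ 107811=-67660.96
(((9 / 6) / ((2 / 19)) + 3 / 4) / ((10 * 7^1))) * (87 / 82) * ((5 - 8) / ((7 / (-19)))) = 14877 / 8036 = 1.85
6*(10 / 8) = 7.50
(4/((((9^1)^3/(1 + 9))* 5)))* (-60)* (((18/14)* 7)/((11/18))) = -320/33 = -9.70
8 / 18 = 4 / 9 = 0.44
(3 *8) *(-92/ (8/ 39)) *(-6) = 64584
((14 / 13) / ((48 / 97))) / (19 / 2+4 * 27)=679 / 36660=0.02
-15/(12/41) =-205/4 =-51.25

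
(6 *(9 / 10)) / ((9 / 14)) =42 / 5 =8.40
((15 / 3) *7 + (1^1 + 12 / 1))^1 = 48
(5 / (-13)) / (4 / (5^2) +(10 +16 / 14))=-875 / 25714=-0.03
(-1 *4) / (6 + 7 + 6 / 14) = -14 / 47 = -0.30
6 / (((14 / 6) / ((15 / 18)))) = 15 / 7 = 2.14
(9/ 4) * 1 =9/ 4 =2.25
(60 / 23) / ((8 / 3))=45 / 46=0.98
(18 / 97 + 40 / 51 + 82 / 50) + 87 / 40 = 4734161 / 989400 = 4.78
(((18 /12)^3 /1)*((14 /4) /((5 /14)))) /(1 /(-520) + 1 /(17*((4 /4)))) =292383 /503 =581.28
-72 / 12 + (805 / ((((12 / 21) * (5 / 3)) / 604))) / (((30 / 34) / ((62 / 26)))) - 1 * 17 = 89681784 / 65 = 1379719.75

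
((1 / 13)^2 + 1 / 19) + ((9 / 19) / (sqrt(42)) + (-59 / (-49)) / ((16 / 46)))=3*sqrt(42) / 266 + 4431023 / 1258712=3.59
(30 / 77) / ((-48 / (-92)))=115 / 154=0.75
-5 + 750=745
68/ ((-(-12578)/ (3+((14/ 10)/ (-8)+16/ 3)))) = 16643/ 377340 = 0.04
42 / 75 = 14 / 25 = 0.56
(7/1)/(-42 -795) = -7/837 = -0.01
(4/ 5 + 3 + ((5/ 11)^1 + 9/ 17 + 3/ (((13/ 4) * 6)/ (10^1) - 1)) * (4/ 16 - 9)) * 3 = -1728954/ 17765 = -97.32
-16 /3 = -5.33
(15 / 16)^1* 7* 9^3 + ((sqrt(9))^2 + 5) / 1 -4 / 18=690889 / 144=4797.84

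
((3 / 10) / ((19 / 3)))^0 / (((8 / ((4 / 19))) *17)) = 1 / 646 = 0.00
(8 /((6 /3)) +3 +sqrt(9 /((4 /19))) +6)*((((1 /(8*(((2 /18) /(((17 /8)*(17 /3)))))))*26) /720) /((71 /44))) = 41327*sqrt(19) /90880 +537251 /136320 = 5.92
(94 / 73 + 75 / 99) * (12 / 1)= 19708 / 803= 24.54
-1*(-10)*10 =100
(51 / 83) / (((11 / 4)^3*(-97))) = -3264 / 10715881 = -0.00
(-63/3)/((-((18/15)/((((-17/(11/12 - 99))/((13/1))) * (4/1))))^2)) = 9710400/234120601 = 0.04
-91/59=-1.54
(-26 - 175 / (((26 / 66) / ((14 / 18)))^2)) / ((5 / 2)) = -2154242 / 7605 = -283.27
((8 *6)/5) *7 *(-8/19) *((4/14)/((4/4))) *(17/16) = -816/95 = -8.59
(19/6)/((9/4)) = 38/27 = 1.41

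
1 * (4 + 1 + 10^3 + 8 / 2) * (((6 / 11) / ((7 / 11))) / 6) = 1009 / 7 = 144.14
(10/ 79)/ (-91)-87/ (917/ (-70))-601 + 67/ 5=-2735622342/ 4708795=-580.96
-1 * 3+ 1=-2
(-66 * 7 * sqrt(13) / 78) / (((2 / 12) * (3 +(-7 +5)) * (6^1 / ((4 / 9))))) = -308 * sqrt(13) / 117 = -9.49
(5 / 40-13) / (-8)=103 / 64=1.61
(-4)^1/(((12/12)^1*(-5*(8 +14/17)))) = 0.09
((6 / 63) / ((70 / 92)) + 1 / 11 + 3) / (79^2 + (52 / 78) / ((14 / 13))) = 13001 / 25231745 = 0.00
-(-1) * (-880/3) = -880/3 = -293.33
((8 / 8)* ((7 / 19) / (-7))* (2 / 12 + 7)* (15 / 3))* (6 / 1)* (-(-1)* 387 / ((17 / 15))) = -3864.01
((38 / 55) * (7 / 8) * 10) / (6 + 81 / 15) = 35 / 66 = 0.53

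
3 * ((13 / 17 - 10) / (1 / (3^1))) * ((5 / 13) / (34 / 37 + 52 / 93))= -24310665 / 1124006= -21.63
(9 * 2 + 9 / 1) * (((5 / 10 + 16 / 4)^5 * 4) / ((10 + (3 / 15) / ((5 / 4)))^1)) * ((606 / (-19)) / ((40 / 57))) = -7246198035 / 8128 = -891510.59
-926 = -926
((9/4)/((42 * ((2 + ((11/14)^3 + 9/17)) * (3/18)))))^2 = 24980004/2197078129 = 0.01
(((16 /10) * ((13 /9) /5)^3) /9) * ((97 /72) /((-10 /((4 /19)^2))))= -1704872 /66614653125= -0.00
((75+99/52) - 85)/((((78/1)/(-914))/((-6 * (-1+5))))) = -384794/169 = -2276.89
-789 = -789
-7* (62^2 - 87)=-26299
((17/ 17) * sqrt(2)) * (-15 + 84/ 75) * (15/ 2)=-1041 * sqrt(2)/ 10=-147.22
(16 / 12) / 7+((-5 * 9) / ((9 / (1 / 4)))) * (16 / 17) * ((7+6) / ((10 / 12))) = -6484 / 357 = -18.16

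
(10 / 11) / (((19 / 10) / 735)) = 73500 / 209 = 351.67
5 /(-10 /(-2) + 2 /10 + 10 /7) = 175 /232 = 0.75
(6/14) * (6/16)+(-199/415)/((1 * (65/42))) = -225273/1510600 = -0.15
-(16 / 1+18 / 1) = -34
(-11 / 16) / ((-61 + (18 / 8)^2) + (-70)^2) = -11 / 77505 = -0.00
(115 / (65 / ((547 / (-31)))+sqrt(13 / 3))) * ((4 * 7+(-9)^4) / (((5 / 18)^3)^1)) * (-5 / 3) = 44074587985956 * sqrt(39) / 20727395+7493485708764 / 318883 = 36778489.76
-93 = -93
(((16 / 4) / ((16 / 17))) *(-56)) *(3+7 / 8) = -3689 / 4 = -922.25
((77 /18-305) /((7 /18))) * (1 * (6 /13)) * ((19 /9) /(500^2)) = -102847 /34125000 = -0.00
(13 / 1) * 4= 52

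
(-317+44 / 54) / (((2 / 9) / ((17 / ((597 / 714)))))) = -17270351 / 597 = -28928.56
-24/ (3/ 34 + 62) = -816/ 2111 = -0.39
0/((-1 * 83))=0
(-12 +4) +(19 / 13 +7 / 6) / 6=-3539 / 468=-7.56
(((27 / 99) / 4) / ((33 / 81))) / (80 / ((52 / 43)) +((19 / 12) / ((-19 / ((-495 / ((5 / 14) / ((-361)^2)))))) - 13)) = 1053 / 94707993490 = 0.00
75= 75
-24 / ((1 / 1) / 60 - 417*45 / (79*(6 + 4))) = 113760 / 112511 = 1.01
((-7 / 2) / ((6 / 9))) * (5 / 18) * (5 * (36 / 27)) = -175 / 18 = -9.72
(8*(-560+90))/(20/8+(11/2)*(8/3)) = -22560/103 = -219.03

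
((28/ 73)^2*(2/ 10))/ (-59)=-784/ 1572055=-0.00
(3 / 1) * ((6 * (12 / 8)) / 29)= 27 / 29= 0.93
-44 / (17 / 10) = -440 / 17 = -25.88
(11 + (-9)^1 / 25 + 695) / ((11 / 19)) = 335179 / 275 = 1218.83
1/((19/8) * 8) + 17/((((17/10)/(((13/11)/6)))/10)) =12383/627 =19.75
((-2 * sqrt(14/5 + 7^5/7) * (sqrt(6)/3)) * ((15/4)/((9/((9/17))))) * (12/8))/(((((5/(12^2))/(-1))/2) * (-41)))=-216 * sqrt(360570)/3485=-37.22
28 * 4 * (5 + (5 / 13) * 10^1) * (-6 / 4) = -19320 / 13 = -1486.15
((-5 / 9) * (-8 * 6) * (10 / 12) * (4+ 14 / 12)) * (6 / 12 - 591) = -1830550 / 27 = -67798.15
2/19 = 0.11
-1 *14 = -14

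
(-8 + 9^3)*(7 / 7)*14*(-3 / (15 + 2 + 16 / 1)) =-10094 / 11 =-917.64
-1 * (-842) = 842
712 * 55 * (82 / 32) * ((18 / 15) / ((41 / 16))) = 46992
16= 16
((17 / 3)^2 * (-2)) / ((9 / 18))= -1156 / 9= -128.44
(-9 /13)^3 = -729 /2197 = -0.33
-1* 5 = -5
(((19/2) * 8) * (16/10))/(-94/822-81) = -124944/83345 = -1.50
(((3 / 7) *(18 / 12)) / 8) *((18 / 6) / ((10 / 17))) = 459 / 1120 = 0.41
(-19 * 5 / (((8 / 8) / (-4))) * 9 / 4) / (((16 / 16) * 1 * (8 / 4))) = 855 / 2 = 427.50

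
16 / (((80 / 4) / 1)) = 4 / 5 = 0.80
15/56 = 0.27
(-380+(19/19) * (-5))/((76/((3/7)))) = -165/76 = -2.17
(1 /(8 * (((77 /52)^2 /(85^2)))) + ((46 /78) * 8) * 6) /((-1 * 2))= -16964261 /77077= -220.09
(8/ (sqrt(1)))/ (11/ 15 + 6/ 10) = 6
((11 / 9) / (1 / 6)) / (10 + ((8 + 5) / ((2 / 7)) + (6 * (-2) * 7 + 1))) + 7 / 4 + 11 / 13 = 1817 / 780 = 2.33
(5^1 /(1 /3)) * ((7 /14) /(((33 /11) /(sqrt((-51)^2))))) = 255 /2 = 127.50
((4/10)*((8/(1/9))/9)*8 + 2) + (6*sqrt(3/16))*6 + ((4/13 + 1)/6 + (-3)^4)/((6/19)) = 9*sqrt(3) + 666409/2340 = 300.38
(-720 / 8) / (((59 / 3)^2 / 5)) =-4050 / 3481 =-1.16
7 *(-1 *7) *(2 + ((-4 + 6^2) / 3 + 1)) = -2009 / 3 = -669.67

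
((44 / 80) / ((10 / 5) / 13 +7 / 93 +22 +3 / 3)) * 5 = 13299 / 112336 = 0.12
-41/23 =-1.78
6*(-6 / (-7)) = 36 / 7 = 5.14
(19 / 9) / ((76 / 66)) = 11 / 6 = 1.83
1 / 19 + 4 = 77 / 19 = 4.05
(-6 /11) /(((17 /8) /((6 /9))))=-0.17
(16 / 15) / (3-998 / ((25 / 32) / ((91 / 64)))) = -40 / 68001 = -0.00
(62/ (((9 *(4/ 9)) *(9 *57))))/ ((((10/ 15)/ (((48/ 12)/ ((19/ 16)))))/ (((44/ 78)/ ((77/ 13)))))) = 0.01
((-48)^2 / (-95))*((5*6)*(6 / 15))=-27648 / 95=-291.03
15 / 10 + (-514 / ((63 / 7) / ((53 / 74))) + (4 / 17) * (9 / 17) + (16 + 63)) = 7645195 / 192474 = 39.72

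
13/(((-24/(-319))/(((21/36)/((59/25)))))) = 725725/16992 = 42.71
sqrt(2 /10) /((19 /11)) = 11 * sqrt(5) /95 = 0.26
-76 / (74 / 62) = -2356 / 37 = -63.68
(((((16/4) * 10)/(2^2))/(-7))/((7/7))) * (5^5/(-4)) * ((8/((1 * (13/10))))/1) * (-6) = -41208.79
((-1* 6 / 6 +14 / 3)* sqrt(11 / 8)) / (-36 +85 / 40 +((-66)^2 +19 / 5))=110* sqrt(22) / 519111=0.00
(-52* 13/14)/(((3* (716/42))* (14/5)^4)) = -105625/6876464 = -0.02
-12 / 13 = -0.92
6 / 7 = 0.86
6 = 6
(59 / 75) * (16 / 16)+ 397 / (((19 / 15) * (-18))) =-47383 / 2850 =-16.63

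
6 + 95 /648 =6.15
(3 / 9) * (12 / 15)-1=-11 / 15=-0.73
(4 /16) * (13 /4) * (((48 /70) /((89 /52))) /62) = 507 /96565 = 0.01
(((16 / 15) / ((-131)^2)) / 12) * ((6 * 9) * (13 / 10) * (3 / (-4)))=-117 / 429025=-0.00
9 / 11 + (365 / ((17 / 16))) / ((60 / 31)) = 100031 / 561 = 178.31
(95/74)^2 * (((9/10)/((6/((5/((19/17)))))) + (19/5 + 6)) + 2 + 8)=33.74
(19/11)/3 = 19/33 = 0.58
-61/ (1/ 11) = -671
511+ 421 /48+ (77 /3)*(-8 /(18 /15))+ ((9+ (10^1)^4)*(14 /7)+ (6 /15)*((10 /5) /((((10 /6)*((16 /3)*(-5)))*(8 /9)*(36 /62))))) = 1466396989 /72000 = 20366.62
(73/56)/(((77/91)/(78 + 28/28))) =121.71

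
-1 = -1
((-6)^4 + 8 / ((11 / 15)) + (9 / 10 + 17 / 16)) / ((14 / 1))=1151807 / 12320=93.49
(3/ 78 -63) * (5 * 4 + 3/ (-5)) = -158789/ 130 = -1221.45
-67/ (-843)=67/ 843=0.08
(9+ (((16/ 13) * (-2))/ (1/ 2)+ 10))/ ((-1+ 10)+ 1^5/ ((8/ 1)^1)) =1464/ 949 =1.54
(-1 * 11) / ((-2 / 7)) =77 / 2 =38.50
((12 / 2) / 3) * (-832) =-1664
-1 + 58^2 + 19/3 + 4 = 10120/3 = 3373.33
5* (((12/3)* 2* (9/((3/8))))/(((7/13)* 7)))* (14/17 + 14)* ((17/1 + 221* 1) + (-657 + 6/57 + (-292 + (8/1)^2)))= -324829440/133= -2442326.62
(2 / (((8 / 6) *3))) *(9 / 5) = 9 / 10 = 0.90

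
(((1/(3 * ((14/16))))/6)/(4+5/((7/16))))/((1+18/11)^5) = 161051/4984209207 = 0.00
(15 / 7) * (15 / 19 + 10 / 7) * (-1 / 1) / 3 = -1475 / 931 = -1.58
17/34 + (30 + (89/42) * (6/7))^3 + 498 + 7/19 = 146216827495/4470662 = 32705.86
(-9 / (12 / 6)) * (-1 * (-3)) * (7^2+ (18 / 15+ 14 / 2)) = -3861 / 5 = -772.20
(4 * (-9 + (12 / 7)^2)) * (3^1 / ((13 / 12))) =-67.14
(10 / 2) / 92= 5 / 92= 0.05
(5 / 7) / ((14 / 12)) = 30 / 49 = 0.61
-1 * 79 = -79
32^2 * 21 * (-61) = -1311744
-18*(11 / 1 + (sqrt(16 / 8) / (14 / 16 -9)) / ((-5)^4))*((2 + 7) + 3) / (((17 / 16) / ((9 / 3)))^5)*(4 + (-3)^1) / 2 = -302707113984 / 1419857 + 220150628352*sqrt(2) / 57681690625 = -213190.10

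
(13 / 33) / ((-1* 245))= -13 / 8085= -0.00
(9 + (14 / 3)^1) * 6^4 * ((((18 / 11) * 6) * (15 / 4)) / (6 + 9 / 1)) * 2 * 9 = 8608032 / 11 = 782548.36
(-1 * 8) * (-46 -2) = 384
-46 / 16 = -23 / 8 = -2.88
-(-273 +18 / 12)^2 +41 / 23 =-6781363 / 92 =-73710.47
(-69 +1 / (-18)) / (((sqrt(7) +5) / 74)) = -229955 / 162 +45991 * sqrt(7) / 162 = -668.36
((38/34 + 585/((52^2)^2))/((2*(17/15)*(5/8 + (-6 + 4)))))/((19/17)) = -14573145/45416384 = -0.32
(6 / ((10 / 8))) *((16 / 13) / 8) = 0.74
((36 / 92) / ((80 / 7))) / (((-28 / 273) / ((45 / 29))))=-22113 / 42688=-0.52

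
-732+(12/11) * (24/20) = -40188/55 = -730.69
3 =3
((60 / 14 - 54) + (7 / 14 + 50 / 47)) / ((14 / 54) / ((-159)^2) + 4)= -21626403921 / 1796573590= -12.04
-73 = -73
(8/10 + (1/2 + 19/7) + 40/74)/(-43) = -11797/111370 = -0.11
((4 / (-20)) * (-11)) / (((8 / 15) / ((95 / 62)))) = 3135 / 496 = 6.32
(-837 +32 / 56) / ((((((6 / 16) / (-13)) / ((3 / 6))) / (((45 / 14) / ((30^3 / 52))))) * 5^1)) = 197899 / 11025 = 17.95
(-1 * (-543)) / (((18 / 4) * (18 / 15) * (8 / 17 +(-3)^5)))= -15385 / 37107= -0.41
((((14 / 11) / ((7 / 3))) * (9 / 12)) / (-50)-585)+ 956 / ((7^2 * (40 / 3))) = -31453071 / 53900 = -583.54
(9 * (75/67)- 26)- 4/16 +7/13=-54479/3484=-15.64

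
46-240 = -194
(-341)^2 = 116281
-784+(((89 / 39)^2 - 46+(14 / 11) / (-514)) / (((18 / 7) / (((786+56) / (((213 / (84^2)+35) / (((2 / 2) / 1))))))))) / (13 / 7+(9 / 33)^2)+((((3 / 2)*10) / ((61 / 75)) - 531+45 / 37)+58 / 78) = -133074008386735232998 / 89190424966875453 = -1492.02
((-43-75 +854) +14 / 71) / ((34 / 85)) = 130675 / 71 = 1840.49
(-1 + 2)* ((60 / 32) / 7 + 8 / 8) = 71 / 56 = 1.27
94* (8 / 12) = 188 / 3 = 62.67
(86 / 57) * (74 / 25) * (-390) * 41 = -6784024 / 95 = -71410.78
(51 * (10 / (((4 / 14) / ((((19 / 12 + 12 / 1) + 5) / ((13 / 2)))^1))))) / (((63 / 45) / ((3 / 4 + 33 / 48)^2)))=50135975 / 6656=7532.45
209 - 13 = 196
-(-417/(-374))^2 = -173889/139876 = -1.24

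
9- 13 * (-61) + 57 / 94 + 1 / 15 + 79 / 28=15900461 / 19740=805.49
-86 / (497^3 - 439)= -43 / 61381517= -0.00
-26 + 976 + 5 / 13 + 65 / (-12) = 147415 / 156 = 944.97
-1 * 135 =-135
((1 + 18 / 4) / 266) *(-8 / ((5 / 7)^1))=-0.23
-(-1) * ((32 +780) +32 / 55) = 44692 / 55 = 812.58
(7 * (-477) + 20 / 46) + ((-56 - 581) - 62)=-92864 / 23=-4037.57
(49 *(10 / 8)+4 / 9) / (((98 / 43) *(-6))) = -95503 / 21168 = -4.51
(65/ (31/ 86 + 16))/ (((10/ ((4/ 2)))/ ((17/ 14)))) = 9503/ 9849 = 0.96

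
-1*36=-36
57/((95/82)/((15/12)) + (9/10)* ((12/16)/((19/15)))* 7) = 355224/29023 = 12.24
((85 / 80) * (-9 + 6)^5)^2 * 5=85325805 / 256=333303.93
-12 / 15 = -4 / 5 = -0.80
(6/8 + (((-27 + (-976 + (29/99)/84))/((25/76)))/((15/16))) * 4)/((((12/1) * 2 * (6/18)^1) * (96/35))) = -40567891141/68428800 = -592.85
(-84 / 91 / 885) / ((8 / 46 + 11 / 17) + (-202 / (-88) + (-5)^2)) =-68816 / 1855047025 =-0.00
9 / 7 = 1.29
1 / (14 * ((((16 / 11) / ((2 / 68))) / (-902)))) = -4961 / 3808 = -1.30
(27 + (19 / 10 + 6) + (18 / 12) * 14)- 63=-71 / 10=-7.10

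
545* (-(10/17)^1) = -5450/17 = -320.59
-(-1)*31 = 31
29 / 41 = 0.71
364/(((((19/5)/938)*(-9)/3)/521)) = -889430360/57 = -15604041.40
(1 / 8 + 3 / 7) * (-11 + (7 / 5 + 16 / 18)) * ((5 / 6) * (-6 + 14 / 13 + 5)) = -217 / 702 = -0.31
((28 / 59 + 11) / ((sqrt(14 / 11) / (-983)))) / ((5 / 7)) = -665491 *sqrt(154) / 590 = -13997.50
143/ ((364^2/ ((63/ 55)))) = 9/ 7280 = 0.00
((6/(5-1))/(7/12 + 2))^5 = 1889568/28629151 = 0.07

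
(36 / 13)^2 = 1296 / 169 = 7.67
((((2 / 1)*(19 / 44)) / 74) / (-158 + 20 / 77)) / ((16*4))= -133 / 115046912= -0.00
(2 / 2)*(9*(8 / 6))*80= 960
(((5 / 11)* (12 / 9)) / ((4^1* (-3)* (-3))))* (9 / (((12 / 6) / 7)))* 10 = 175 / 33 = 5.30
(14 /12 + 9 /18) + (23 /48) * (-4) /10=59 /40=1.48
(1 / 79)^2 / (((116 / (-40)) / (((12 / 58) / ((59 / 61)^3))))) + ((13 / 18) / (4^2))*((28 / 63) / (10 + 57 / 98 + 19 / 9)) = 681177487740863 / 434443007981998980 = 0.00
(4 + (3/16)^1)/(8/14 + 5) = 469/624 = 0.75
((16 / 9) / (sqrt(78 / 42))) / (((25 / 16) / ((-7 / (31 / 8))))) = -14336 * sqrt(91) / 90675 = -1.51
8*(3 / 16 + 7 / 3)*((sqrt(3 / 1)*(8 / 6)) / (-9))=-242*sqrt(3) / 81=-5.17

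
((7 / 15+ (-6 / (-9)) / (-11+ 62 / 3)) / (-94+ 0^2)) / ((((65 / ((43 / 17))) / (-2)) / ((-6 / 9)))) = -20038 / 67775175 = -0.00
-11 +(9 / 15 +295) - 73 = 1058 / 5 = 211.60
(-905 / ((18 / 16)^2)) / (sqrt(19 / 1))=-164.05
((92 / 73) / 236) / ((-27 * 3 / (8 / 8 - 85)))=644 / 116289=0.01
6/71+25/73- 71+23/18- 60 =-12062471/93294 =-129.30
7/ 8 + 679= 5439/ 8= 679.88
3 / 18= 1 / 6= 0.17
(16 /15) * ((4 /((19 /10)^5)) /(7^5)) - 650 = -81150800711350 /124847387679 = -650.00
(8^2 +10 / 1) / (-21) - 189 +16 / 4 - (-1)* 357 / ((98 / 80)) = 2161 / 21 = 102.90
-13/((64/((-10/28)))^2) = -325/802816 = -0.00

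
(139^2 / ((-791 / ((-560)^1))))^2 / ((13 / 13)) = 2389126662400 / 12769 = 187103662.18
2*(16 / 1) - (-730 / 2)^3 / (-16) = -48626613 / 16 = -3039163.31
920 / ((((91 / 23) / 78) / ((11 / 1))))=1396560 / 7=199508.57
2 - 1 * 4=-2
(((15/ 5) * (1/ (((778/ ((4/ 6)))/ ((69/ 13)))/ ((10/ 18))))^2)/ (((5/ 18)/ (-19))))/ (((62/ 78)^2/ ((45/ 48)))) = -2261475/ 1163355848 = -0.00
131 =131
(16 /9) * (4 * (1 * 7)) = 448 /9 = 49.78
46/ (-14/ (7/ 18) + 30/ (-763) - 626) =-17549/ 252568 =-0.07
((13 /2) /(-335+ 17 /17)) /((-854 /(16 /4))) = 13 /142618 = 0.00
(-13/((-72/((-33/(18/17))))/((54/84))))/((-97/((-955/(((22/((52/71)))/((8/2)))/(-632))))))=433506970/144627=2997.41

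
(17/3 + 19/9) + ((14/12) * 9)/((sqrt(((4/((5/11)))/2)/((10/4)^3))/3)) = 70/9 + 1575 * sqrt(11)/88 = 67.14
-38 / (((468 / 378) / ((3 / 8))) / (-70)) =41895 / 52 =805.67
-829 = -829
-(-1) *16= 16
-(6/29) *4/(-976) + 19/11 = 67255/38918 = 1.73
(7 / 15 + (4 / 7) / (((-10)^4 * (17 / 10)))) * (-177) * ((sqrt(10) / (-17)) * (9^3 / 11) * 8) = 7166148732 * sqrt(10) / 2781625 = 8146.80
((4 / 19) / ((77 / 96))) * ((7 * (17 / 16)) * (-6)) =-2448 / 209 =-11.71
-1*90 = -90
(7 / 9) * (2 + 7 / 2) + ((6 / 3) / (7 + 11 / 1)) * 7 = 91 / 18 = 5.06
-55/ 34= -1.62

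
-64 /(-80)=4 /5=0.80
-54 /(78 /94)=-65.08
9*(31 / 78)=3.58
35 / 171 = 0.20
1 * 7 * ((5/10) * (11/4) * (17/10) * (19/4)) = 24871/320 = 77.72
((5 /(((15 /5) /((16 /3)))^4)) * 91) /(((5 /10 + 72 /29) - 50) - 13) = -1729495040 /22838841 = -75.73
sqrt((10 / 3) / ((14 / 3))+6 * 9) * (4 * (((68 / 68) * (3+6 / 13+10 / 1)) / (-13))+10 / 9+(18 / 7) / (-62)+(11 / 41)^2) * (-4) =6658785128 * sqrt(2681) / 3883780719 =88.77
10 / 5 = 2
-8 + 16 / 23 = -168 / 23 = -7.30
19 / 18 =1.06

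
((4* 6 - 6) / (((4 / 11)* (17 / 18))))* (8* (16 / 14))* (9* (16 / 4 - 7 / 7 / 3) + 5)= 2166912 / 119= 18209.34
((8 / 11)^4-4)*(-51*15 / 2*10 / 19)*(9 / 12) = 156255075 / 278179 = 561.71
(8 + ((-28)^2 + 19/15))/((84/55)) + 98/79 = 10364927/19908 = 520.64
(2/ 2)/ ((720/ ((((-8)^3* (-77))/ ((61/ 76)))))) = 187264/ 2745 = 68.22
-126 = -126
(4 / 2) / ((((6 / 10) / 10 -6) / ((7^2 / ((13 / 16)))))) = -78400 / 3861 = -20.31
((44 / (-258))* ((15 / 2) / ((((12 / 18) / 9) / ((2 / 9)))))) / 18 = -55 / 258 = -0.21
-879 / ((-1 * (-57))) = -15.42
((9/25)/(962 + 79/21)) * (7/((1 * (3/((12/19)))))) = 5292/9633475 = 0.00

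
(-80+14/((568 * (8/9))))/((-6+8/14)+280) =-1271879/4366784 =-0.29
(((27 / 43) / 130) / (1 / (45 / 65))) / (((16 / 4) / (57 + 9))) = 8019 / 145340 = 0.06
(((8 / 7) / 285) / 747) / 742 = 4 / 552888315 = 0.00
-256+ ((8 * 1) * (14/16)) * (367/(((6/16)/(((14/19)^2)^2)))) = 689439104/390963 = 1763.44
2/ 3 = 0.67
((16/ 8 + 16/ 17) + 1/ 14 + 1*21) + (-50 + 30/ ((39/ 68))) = 81435/ 3094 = 26.32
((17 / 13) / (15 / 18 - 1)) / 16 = -51 / 104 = -0.49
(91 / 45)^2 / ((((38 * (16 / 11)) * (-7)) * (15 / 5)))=-13013 / 3693600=-0.00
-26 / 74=-13 / 37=-0.35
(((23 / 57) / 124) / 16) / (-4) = -0.00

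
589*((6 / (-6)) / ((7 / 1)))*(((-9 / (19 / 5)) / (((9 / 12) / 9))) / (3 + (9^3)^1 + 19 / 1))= 16740 / 5257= 3.18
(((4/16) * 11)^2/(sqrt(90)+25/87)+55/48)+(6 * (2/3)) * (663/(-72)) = -38887721/1088936+2747547 * sqrt(10)/10889360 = -34.91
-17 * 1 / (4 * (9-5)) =-17 / 16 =-1.06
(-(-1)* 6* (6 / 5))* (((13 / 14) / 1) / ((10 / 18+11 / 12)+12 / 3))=8424 / 6895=1.22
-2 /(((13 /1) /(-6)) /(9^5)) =708588 /13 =54506.77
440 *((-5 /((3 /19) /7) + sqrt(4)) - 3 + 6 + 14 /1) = -89173.33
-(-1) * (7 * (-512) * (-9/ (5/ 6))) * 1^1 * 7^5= 3252759552/ 5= 650551910.40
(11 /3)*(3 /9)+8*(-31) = -246.78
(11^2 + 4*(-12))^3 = 389017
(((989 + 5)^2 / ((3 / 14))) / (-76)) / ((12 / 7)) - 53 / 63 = -84726101 / 2394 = -35391.02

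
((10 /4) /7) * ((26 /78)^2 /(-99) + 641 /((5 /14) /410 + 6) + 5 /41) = 67281004885 /1761634413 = 38.19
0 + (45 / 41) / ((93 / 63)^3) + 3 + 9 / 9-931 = -1131849792 / 1221431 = -926.66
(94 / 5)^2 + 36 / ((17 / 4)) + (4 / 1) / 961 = 147815032 / 408425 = 361.91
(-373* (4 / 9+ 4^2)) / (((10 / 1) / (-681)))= 6265654 / 15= 417710.27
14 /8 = 7 /4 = 1.75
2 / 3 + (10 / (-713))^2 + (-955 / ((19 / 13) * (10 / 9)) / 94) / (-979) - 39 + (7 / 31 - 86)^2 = 39033672257244385 / 5333280877716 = 7318.89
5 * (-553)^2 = 1529045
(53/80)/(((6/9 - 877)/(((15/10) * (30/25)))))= -0.00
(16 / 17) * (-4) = -64 / 17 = -3.76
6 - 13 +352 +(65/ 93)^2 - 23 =2789203/ 8649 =322.49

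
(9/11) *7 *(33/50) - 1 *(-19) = 1139/50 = 22.78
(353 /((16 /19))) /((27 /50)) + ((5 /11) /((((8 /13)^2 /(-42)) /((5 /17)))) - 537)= 36263309 /161568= 224.45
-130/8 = -65/4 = -16.25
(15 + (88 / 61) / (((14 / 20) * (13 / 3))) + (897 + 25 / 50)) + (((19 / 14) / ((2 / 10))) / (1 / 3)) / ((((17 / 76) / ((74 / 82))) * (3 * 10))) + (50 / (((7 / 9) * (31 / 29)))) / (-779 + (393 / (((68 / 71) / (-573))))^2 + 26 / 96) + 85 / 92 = 969601518401218931178039833 / 1057781166705875070476836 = 916.64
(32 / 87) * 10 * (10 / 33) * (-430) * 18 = -2752000 / 319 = -8626.96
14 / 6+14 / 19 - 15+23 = 631 / 57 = 11.07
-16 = -16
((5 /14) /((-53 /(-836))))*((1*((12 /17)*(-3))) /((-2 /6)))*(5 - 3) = 71.58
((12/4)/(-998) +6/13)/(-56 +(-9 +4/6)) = -17847/2503982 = -0.01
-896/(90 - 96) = 448/3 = 149.33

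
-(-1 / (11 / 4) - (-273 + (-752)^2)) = 6217545 / 11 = 565231.36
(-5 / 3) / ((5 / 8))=-2.67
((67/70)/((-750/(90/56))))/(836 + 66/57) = -1273/519596000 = -0.00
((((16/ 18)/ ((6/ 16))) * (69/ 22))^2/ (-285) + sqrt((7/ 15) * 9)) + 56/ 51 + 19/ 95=3.15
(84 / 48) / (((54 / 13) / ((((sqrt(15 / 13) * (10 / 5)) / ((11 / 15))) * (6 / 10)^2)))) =7 * sqrt(195) / 220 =0.44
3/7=0.43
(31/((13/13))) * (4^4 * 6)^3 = 112340238336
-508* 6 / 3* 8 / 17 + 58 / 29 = -8094 / 17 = -476.12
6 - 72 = -66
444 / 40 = 111 / 10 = 11.10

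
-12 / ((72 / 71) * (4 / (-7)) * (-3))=-497 / 72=-6.90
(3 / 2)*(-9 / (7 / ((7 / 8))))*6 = -81 / 8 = -10.12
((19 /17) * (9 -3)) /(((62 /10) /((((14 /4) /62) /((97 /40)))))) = 39900 /1584689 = 0.03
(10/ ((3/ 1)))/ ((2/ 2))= 10/ 3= 3.33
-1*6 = -6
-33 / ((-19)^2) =-33 / 361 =-0.09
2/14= 1/7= 0.14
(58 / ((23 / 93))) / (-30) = -899 / 115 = -7.82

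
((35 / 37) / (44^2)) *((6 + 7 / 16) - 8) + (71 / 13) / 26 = 40539101 / 193692928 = 0.21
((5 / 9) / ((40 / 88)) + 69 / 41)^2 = 1149184 / 136161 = 8.44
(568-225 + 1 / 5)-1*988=-3224 / 5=-644.80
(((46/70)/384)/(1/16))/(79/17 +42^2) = 391/25256280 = 0.00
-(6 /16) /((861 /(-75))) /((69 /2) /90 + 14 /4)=1125 /133742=0.01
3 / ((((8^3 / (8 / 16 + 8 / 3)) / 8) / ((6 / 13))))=57 / 832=0.07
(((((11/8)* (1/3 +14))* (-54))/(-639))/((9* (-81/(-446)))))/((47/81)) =1.76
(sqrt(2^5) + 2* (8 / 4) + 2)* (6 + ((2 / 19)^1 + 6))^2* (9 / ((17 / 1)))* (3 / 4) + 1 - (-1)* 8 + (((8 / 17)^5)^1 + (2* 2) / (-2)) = 1428300* sqrt(2) / 6137 + 182539374337 / 512568377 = 685.27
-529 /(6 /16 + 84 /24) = -4232 /31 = -136.52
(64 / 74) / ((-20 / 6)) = -48 / 185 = -0.26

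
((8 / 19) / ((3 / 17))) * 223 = 30328 / 57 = 532.07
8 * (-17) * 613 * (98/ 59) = -8170064/ 59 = -138475.66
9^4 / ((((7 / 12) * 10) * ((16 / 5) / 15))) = 295245 / 56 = 5272.23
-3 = -3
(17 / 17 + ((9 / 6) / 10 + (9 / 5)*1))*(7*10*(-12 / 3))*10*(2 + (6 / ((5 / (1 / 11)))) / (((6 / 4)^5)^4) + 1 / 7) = -226295772120004 / 12784876137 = -17700.27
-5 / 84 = -0.06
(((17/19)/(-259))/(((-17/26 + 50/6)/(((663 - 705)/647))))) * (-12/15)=-31824/1362248795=-0.00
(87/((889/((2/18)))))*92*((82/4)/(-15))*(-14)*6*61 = 13345336/1905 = 7005.43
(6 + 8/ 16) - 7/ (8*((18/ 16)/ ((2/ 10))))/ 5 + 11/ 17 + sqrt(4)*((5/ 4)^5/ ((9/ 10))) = 4536187/ 326400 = 13.90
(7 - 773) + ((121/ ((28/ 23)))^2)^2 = 59985932791425/ 614656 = 97592690.53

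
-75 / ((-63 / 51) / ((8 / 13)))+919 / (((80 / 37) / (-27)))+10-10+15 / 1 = -83164171 / 7280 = -11423.65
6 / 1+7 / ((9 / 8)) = 12.22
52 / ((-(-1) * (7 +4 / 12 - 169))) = -156 / 485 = -0.32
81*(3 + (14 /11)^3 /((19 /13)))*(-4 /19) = -36138636 /480491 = -75.21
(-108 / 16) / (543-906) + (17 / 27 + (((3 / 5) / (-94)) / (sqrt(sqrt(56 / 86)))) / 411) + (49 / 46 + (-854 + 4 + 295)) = -166298021 / 300564-sqrt(2) *43^(1 / 4) *7^(3 / 4) / 901460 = -553.29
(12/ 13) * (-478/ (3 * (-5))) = 1912/ 65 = 29.42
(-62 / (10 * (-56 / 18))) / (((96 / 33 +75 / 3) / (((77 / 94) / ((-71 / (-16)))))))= 67518 / 5122295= 0.01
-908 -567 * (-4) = 1360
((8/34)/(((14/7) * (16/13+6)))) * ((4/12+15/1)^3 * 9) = 1265368/2397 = 527.90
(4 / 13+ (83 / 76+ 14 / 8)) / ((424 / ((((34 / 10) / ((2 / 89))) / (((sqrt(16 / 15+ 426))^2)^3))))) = 397275975 / 27531103102454848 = 0.00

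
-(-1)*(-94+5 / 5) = -93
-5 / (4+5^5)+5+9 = 43801 / 3129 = 14.00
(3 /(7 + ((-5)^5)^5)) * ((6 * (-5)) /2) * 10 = 225 /149011611938476559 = 0.00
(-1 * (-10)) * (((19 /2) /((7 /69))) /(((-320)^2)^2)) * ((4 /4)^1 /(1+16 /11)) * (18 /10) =4807 /73400320000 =0.00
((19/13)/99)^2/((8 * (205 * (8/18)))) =361/1207308960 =0.00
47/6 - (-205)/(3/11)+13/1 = 1545/2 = 772.50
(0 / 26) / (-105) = 0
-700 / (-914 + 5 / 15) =2100 / 2741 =0.77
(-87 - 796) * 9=-7947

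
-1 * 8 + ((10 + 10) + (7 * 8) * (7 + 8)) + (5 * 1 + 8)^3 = 3049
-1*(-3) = 3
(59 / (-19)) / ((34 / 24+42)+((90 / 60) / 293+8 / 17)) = -3526548 / 49847165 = -0.07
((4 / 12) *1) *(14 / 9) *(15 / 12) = 35 / 54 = 0.65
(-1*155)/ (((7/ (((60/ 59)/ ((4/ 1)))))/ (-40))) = 93000/ 413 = 225.18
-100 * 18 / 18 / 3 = -100 / 3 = -33.33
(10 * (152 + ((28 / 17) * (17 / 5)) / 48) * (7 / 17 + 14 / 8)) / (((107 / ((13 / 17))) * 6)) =5813899 / 1484304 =3.92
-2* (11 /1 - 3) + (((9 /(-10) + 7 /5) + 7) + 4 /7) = -111 /14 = -7.93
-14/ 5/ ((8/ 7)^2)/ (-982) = 343/ 157120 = 0.00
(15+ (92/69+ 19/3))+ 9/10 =707/30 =23.57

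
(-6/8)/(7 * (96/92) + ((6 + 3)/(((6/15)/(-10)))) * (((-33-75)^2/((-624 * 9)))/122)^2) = -14463527/139604651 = -0.10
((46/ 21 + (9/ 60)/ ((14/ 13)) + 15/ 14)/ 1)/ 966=2857/ 811440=0.00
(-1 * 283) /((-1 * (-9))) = -283 /9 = -31.44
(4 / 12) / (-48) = -1 / 144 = -0.01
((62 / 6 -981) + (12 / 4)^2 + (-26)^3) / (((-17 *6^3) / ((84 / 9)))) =47.12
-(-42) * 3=126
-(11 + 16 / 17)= -203 / 17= -11.94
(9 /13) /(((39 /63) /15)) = 2835 /169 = 16.78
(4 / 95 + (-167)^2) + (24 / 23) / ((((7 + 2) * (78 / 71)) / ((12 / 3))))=7129802089 / 255645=27889.46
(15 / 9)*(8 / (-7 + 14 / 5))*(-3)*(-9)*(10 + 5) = -9000 / 7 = -1285.71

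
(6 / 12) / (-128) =-1 / 256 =-0.00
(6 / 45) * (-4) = -0.53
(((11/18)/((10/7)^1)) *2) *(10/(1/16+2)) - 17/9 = 61/27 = 2.26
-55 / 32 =-1.72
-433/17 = -25.47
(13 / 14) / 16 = 13 / 224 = 0.06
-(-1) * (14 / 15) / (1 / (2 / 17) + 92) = 28 / 3015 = 0.01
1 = 1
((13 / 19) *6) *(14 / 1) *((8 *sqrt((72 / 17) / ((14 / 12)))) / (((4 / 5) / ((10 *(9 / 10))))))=168480 *sqrt(357) / 323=9855.53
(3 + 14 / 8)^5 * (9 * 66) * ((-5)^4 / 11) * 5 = 408048541.26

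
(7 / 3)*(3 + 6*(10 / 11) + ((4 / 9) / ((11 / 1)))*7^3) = 15463 / 297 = 52.06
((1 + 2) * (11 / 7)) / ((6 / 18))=14.14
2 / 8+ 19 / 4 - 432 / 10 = -191 / 5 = -38.20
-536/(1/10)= -5360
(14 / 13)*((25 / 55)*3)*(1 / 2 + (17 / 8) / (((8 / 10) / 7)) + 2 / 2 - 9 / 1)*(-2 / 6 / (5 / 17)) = -42245 / 2288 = -18.46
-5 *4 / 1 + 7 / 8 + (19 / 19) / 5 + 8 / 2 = -14.92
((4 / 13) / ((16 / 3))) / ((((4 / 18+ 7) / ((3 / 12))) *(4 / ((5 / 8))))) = 27 / 86528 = 0.00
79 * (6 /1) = 474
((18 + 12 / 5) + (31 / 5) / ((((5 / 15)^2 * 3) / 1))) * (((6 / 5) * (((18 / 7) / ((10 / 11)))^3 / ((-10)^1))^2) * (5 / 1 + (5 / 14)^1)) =330459532439751 / 257357187500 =1284.05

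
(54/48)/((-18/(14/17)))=-7/136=-0.05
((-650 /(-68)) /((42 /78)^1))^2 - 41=15528221 /56644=274.14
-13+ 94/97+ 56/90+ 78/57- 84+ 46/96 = -124151861/1326960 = -93.56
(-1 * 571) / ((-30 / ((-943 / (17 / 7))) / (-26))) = 48999223 / 255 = 192153.82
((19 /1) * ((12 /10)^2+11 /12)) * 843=3774673 /100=37746.73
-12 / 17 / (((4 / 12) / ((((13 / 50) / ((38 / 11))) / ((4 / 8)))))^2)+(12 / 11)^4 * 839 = 66722217647157 / 56157385625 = 1188.13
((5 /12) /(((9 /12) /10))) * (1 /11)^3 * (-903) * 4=-60200 /3993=-15.08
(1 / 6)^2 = 1 / 36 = 0.03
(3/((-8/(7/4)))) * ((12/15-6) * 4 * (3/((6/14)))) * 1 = 95.55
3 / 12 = 1 / 4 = 0.25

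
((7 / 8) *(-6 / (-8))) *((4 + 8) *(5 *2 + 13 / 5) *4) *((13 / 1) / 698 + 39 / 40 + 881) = 48868832439 / 139600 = 350063.27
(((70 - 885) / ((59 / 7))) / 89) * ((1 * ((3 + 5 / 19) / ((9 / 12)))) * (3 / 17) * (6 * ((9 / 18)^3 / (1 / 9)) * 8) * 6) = -458408160 / 1696073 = -270.28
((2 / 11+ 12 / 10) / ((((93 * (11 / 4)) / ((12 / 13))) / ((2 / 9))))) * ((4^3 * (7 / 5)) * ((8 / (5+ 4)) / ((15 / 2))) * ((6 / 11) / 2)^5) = 17432576 / 981666239125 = 0.00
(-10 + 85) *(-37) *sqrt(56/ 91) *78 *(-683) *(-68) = -7886068114.23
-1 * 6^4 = -1296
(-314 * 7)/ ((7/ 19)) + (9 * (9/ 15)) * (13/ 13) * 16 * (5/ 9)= -5918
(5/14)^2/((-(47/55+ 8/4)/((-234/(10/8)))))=8.36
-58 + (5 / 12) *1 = -691 / 12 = -57.58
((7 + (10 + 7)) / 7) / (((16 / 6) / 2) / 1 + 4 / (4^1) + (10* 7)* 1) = 72 / 1519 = 0.05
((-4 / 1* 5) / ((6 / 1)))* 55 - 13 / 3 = -563 / 3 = -187.67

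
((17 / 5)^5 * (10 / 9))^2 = 8063975601796 / 31640625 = 254861.45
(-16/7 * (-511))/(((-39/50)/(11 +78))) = -5197600/39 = -133271.79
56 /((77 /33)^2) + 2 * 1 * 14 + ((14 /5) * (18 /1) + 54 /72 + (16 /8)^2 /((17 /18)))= 222937 /2380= 93.67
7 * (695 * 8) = 38920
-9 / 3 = -3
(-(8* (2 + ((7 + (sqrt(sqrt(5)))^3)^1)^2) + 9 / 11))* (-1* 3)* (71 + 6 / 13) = 515595 / 143 + 22296* (5^(3 / 4) + 7)^2 / 13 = 187105.35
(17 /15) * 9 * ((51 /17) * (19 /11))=2907 /55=52.85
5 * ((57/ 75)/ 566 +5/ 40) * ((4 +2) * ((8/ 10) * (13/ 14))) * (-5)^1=-278889/ 19810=-14.08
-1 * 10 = -10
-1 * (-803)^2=-644809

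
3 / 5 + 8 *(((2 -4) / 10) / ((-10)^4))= 3749 / 6250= 0.60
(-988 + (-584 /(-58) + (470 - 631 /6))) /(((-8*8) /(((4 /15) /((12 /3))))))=106679 /167040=0.64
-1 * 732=-732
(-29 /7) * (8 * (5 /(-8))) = 145 /7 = 20.71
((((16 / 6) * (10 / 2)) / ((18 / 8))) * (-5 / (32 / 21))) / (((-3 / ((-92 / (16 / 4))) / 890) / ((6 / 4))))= -199013.89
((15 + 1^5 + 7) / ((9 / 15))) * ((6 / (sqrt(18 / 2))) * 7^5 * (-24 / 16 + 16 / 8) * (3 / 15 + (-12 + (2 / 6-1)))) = -72286907 / 9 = -8031878.56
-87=-87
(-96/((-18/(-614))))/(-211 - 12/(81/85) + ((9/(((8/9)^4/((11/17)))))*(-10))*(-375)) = -3078291456/32672727683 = -0.09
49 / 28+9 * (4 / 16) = 4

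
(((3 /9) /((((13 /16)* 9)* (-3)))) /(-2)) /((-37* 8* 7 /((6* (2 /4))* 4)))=-0.00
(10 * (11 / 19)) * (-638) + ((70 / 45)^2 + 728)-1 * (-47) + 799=-3258470 / 1539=-2117.26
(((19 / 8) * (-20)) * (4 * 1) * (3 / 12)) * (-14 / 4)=665 / 4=166.25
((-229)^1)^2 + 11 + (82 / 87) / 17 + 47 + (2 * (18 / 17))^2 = 1320096503 / 25143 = 52503.54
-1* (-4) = 4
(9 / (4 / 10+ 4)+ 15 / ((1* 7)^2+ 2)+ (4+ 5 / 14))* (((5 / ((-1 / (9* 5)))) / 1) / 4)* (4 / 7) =-1972350 / 9163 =-215.25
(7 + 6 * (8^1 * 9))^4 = 37141383841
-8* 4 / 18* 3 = -16 / 3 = -5.33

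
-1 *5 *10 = -50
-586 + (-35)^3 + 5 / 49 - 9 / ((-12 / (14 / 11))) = -46849819 / 1078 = -43459.94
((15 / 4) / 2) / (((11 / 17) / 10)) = 1275 / 44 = 28.98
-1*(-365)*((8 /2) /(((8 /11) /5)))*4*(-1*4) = -160600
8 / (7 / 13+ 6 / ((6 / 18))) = 104 / 241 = 0.43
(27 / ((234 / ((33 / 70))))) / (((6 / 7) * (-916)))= -0.00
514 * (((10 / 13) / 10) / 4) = 257 / 26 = 9.88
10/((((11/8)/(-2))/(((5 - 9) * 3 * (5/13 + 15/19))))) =204.93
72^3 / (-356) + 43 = -89485 / 89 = -1005.45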